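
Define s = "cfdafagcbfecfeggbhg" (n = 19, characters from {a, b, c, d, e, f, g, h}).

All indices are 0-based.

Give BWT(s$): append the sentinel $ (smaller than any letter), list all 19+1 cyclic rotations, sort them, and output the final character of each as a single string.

gdfcgg$efffacbchgaeb

rank  rotation              last
    0  $cfdafagcbfecfeggbhg  g
    1  afagcbfecfeggbhg$cfd  d
    2  agcbfecfeggbhg$cfdaf  f
    3  bfecfeggbhg$cfdafagc  c
    4  bhg$cfdafagcbfecfegg  g
    5  cbfecfeggbhg$cfdafag  g
    6  cfdafagcbfecfeggbhg$  $
    7  cfeggbhg$cfdafagcbfe  e
    8  dafagcbfecfeggbhg$cf  f
    9  ecfeggbhg$cfdafagcbf  f
   10  eggbhg$cfdafagcbfecf  f
   11  fagcbfecfeggbhg$cfda  a
   12  fdafagcbfecfeggbhg$c  c
   13  fecfeggbhg$cfdafagcb  b
   14  feggbhg$cfdafagcbfec  c
   15  g$cfdafagcbfecfeggbh  h
   16  gbhg$cfdafagcbfecfeg  g
   17  gcbfecfeggbhg$cfdafa  a
   18  ggbhg$cfdafagcbfecfe  e
   19  hg$cfdafagcbfecfeggb  b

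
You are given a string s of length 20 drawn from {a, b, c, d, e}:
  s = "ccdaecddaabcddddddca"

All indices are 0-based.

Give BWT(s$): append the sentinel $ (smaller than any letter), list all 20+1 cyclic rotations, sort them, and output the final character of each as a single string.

acdadad$cebdcdcddddca

rank  rotation               last
    0  $ccdaecddaabcddddddca  a
    1  a$ccdaecddaabcddddddc  c
    2  aabcddddddca$ccdaecdd  d
    3  abcddddddca$ccdaecdda  a
    4  aecddaabcddddddca$ccd  d
    5  bcddddddca$ccdaecddaa  a
    6  ca$ccdaecddaabcdddddd  d
    7  ccdaecddaabcddddddca$  $
    8  cdaecddaabcddddddca$c  c
    9  cddaabcddddddca$ccdae  e
   10  cddddddca$ccdaecddaab  b
   11  daabcddddddca$ccdaecd  d
   12  daecddaabcddddddca$cc  c
   13  dca$ccdaecddaabcddddd  d
   14  ddaabcddddddca$ccdaec  c
   15  ddca$ccdaecddaabcdddd  d
   16  dddca$ccdaecddaabcddd  d
   17  ddddca$ccdaecddaabcdd  d
   18  dddddca$ccdaecddaabcd  d
   19  ddddddca$ccdaecddaabc  c
   20  ecddaabcddddddca$ccda  a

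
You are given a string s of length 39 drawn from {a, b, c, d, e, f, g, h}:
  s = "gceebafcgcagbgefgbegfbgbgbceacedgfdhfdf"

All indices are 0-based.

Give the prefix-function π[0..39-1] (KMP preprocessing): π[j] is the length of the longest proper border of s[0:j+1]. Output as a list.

π[0] = 0
j=1 s[j]='c': π[1]=0 (border '')
j=2 s[j]='e': π[2]=0 (border '')
j=3 s[j]='e': π[3]=0 (border '')
j=4 s[j]='b': π[4]=0 (border '')
j=5 s[j]='a': π[5]=0 (border '')
j=6 s[j]='f': π[6]=0 (border '')
j=7 s[j]='c': π[7]=0 (border '')
j=8 s[j]='g': π[8]=1 (border 'g')
j=9 s[j]='c': π[9]=2 (border 'gc')
j=10 s[j]='a': k: 2→0; π[10]=0 (border '')
j=11 s[j]='g': π[11]=1 (border 'g')
j=12 s[j]='b': k: 1→0; π[12]=0 (border '')
j=13 s[j]='g': π[13]=1 (border 'g')
j=14 s[j]='e': k: 1→0; π[14]=0 (border '')
j=15 s[j]='f': π[15]=0 (border '')
j=16 s[j]='g': π[16]=1 (border 'g')
j=17 s[j]='b': k: 1→0; π[17]=0 (border '')
j=18 s[j]='e': π[18]=0 (border '')
j=19 s[j]='g': π[19]=1 (border 'g')
j=20 s[j]='f': k: 1→0; π[20]=0 (border '')
j=21 s[j]='b': π[21]=0 (border '')
j=22 s[j]='g': π[22]=1 (border 'g')
j=23 s[j]='b': k: 1→0; π[23]=0 (border '')
j=24 s[j]='g': π[24]=1 (border 'g')
j=25 s[j]='b': k: 1→0; π[25]=0 (border '')
j=26 s[j]='c': π[26]=0 (border '')
j=27 s[j]='e': π[27]=0 (border '')
j=28 s[j]='a': π[28]=0 (border '')
j=29 s[j]='c': π[29]=0 (border '')
j=30 s[j]='e': π[30]=0 (border '')
j=31 s[j]='d': π[31]=0 (border '')
j=32 s[j]='g': π[32]=1 (border 'g')
j=33 s[j]='f': k: 1→0; π[33]=0 (border '')
j=34 s[j]='d': π[34]=0 (border '')
j=35 s[j]='h': π[35]=0 (border '')
j=36 s[j]='f': π[36]=0 (border '')
j=37 s[j]='d': π[37]=0 (border '')
j=38 s[j]='f': π[38]=0 (border '')

[0, 0, 0, 0, 0, 0, 0, 0, 1, 2, 0, 1, 0, 1, 0, 0, 1, 0, 0, 1, 0, 0, 1, 0, 1, 0, 0, 0, 0, 0, 0, 0, 1, 0, 0, 0, 0, 0, 0]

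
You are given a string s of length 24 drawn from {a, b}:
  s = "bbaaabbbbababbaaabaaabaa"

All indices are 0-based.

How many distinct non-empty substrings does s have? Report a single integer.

rank | idx | suffix
   0 |  23 | a
   1 |  22 | aa
   2 |  18 | aaabaa
   3 |  14 | aaabaaabaa
   4 |   2 | aaabbbbababbaaabaaabaa
   5 |  19 | aabaa
   6 |  15 | aabaaabaa
   7 |   3 | aabbbbababbaaabaaabaa
   8 |  20 | abaa
   9 |  16 | abaaabaa
  10 |   9 | ababbaaabaaabaa
  11 |  11 | abbaaabaaabaa
  12 |   4 | abbbbababbaaabaaabaa
  13 |  21 | baa
  14 |  17 | baaabaa
  15 |  13 | baaabaaabaa
  16 |   1 | baaabbbbababbaaabaaabaa
  17 |   8 | bababbaaabaaabaa
  18 |  10 | babbaaabaaabaa
  19 |  12 | bbaaabaaabaa
  20 |   0 | bbaaabbbbababbaaabaaabaa
  21 |   7 | bbababbaaabaaabaa
  22 |   6 | bbbababbaaabaaabaa
  23 |   5 | bbbbababbaaabaaabaa

SA = [23, 22, 18, 14, 2, 19, 15, 3, 20, 16, 9, 11, 4, 21, 17, 13, 1, 8, 10, 12, 0, 7, 6, 5]
rank  pair      lcp
   1  s[23:],s[22:]  1  'a'
   2  s[22:],s[18:]  2  'aa'
   3  s[18:],s[14:]  6  'aaabaa'
   4  s[14:],s[2:]  4  'aaab'
   5  s[2:],s[19:]  2  'aa'
   6  s[19:],s[15:]  5  'aabaa'
   7  s[15:],s[3:]  3  'aab'
   8  s[3:],s[20:]  1  'a'
   9  s[20:],s[16:]  4  'abaa'
  10  s[16:],s[9:]  3  'aba'
  11  s[9:],s[11:]  2  'ab'
  12  s[11:],s[4:]  3  'abb'
  13  s[4:],s[21:]  0  ''
  14  s[21:],s[17:]  3  'baa'
  15  s[17:],s[13:]  7  'baaabaa'
  16  s[13:],s[1:]  5  'baaab'
  17  s[1:],s[8:]  2  'ba'
  18  s[8:],s[10:]  3  'bab'
  19  s[10:],s[12:]  1  'b'
  20  s[12:],s[0:]  6  'bbaaab'
  21  s[0:],s[7:]  3  'bba'
  22  s[7:],s[6:]  2  'bb'
  23  s[6:],s[5:]  3  'bbb'

n(n+1)/2 = 24·25/2 = 300
Σ LCP = 0 + 1 + 2 + 6 + 4 + 2 + 5 + 3 + 1 + 4 + 3 + 2 + 3 + 0 + 3 + 7 + 5 + 2 + 3 + 1 + 6 + 3 + 2 + 3 = 71
distinct = 300 − 71 = 229

229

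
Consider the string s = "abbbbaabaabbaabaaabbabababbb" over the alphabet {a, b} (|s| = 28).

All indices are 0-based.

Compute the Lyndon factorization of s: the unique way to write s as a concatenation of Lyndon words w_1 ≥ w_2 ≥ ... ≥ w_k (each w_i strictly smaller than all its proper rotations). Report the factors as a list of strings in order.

["abbbb", "aabaabb", "aab", "aaabbabababbb"]

emit factor 1: 'abbbb' (i=0, period=5)
emit factor 2: 'aabaabb' (i=5, period=7)
emit factor 3: 'aab' (i=12, period=3)
emit factor 4: 'aaabbabababbb' (i=15, period=13)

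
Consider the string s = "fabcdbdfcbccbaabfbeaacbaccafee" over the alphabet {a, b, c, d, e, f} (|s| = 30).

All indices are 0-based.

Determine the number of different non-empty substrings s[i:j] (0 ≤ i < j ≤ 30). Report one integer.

432

rank→(start, suffix):
  0 → (13, 'aabfbeaacbaccafee')
  1 → (19, 'aacbaccafee')
  2 → (1, 'abcdbdfcbccbaabfbeaacbaccafee')
  3 → (14, 'abfbeaacbaccafee')
  4 → (20, 'acbaccafee')
  5 → (23, 'accafee')
  6 → (26, 'afee')
  7 → (12, 'baabfbeaacbaccafee')
  8 → (22, 'baccafee')
  9 → (9, 'bccbaabfbeaacbaccafee')
  10 → (2, 'bcdbdfcbccbaabfbeaacbaccafee')
  11 → (5, 'bdfcbccbaabfbeaacbaccafee')
  12 → (17, 'beaacbaccafee')
  13 → (15, 'bfbeaacbaccafee')
  14 → (25, 'cafee')
  15 → (11, 'cbaabfbeaacbaccafee')
  16 → (21, 'cbaccafee')
  17 → (8, 'cbccbaabfbeaacbaccafee')
  18 → (24, 'ccafee')
  19 → (10, 'ccbaabfbeaacbaccafee')
  20 → (3, 'cdbdfcbccbaabfbeaacbaccafee')
  21 → (4, 'dbdfcbccbaabfbeaacbaccafee')
  22 → (6, 'dfcbccbaabfbeaacbaccafee')
  23 → (29, 'e')
  24 → (18, 'eaacbaccafee')
  25 → (28, 'ee')
  26 → (0, 'fabcdbdfcbccbaabfbeaacbaccafee')
  27 → (16, 'fbeaacbaccafee')
  28 → (7, 'fcbccbaabfbeaacbaccafee')
  29 → (27, 'fee')

SA = [13, 19, 1, 14, 20, 23, 26, 12, 22, 9, 2, 5, 17, 15, 25, 11, 21, 8, 24, 10, 3, 4, 6, 29, 18, 28, 0, 16, 7, 27]
rank  pair      lcp
   1  s[13:],s[19:]  2  'aa'
   2  s[19:],s[1:]  1  'a'
   3  s[1:],s[14:]  2  'ab'
   4  s[14:],s[20:]  1  'a'
   5  s[20:],s[23:]  2  'ac'
   6  s[23:],s[26:]  1  'a'
   7  s[26:],s[12:]  0  ''
   8  s[12:],s[22:]  2  'ba'
   9  s[22:],s[9:]  1  'b'
  10  s[9:],s[2:]  2  'bc'
  11  s[2:],s[5:]  1  'b'
  12  s[5:],s[17:]  1  'b'
  13  s[17:],s[15:]  1  'b'
  14  s[15:],s[25:]  0  ''
  15  s[25:],s[11:]  1  'c'
  16  s[11:],s[21:]  3  'cba'
  17  s[21:],s[8:]  2  'cb'
  18  s[8:],s[24:]  1  'c'
  19  s[24:],s[10:]  2  'cc'
  20  s[10:],s[3:]  1  'c'
  21  s[3:],s[4:]  0  ''
  22  s[4:],s[6:]  1  'd'
  23  s[6:],s[29:]  0  ''
  24  s[29:],s[18:]  1  'e'
  25  s[18:],s[28:]  1  'e'
  26  s[28:],s[0:]  0  ''
  27  s[0:],s[16:]  1  'f'
  28  s[16:],s[7:]  1  'f'
  29  s[7:],s[27:]  1  'f'

n(n+1)/2 = 30·31/2 = 465
Σ LCP = 0 + 2 + 1 + 2 + 1 + 2 + 1 + 0 + 2 + 1 + 2 + 1 + 1 + 1 + 0 + 1 + 3 + 2 + 1 + 2 + 1 + 0 + 1 + 0 + 1 + 1 + 0 + 1 + 1 + 1 = 33
distinct = 465 − 33 = 432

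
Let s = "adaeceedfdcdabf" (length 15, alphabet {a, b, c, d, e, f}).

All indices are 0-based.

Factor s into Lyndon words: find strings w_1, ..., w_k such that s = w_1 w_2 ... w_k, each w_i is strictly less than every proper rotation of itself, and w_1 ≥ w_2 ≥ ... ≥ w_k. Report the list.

emit factor 1: 'adaeceedfdcd' (i=0, period=12)
emit factor 2: 'abf' (i=12, period=3)

["adaeceedfdcd", "abf"]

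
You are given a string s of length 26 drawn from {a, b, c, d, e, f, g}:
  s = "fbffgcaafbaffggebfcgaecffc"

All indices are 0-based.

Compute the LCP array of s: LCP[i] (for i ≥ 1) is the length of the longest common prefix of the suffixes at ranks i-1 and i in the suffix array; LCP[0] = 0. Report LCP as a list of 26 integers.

[0, 1, 1, 2, 0, 1, 2, 0, 1, 1, 1, 0, 1, 0, 2, 1, 2, 1, 2, 3, 1, 2, 0, 1, 1, 1]

rank | idx | suffix
   0 |   6 | aafbaffggebfcgaecffc
   1 |  20 | aecffc
   2 |   7 | afbaffggebfcgaecffc
   3 |  10 | affggebfcgaecffc
   4 |   9 | baffggebfcgaecffc
   5 |  16 | bfcgaecffc
   6 |   1 | bffgcaafbaffggebfcgaecffc
   7 |  25 | c
   8 |   5 | caafbaffggebfcgaecffc
   9 |  22 | cffc
  10 |  18 | cgaecffc
  11 |  15 | ebfcgaecffc
  12 |  21 | ecffc
  13 |   8 | fbaffggebfcgaecffc
  14 |   0 | fbffgcaafbaffggebfcgaecffc
  15 |  24 | fc
  16 |  17 | fcgaecffc
  17 |  23 | ffc
  18 |   2 | ffgcaafbaffggebfcgaecffc
  19 |  11 | ffggebfcgaecffc
  20 |   3 | fgcaafbaffggebfcgaecffc
  21 |  12 | fggebfcgaecffc
  22 |  19 | gaecffc
  23 |   4 | gcaafbaffggebfcgaecffc
  24 |  14 | gebfcgaecffc
  25 |  13 | ggebfcgaecffc

SA = [6, 20, 7, 10, 9, 16, 1, 25, 5, 22, 18, 15, 21, 8, 0, 24, 17, 23, 2, 11, 3, 12, 19, 4, 14, 13]
i: (SA[i-1],SA[i]) lcp shared
  1: (6,20) 1 'a'
  2: (20,7) 1 'a'
  3: (7,10) 2 'af'
  4: (10,9) 0 ''
  5: (9,16) 1 'b'
  6: (16,1) 2 'bf'
  7: (1,25) 0 ''
  8: (25,5) 1 'c'
  9: (5,22) 1 'c'
  10: (22,18) 1 'c'
  11: (18,15) 0 ''
  12: (15,21) 1 'e'
  13: (21,8) 0 ''
  14: (8,0) 2 'fb'
  15: (0,24) 1 'f'
  16: (24,17) 2 'fc'
  17: (17,23) 1 'f'
  18: (23,2) 2 'ff'
  19: (2,11) 3 'ffg'
  20: (11,3) 1 'f'
  21: (3,12) 2 'fg'
  22: (12,19) 0 ''
  23: (19,4) 1 'g'
  24: (4,14) 1 'g'
  25: (14,13) 1 'g'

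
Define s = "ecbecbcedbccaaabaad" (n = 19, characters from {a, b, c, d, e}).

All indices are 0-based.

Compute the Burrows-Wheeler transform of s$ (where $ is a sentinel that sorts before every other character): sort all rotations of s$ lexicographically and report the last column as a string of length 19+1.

rank  rotation              last
    0  $ecbecbcedbccaaabaad  d
    1  aaabaad$ecbecbcedbcc  c
    2  aabaad$ecbecbcedbcca  a
    3  aad$ecbecbcedbccaaab  b
    4  abaad$ecbecbcedbccaa  a
    5  ad$ecbecbcedbccaaaba  a
    6  baad$ecbecbcedbccaaa  a
    7  bccaaabaad$ecbecbced  d
    8  bcedbccaaabaad$ecbec  c
    9  becbcedbccaaabaad$ec  c
   10  caaabaad$ecbecbcedbc  c
   11  cbcedbccaaabaad$ecbe  e
   12  cbecbcedbccaaabaad$e  e
   13  ccaaabaad$ecbecbcedb  b
   14  cedbccaaabaad$ecbecb  b
   15  d$ecbecbcedbccaaabaa  a
   16  dbccaaabaad$ecbecbce  e
   17  ecbcedbccaaabaad$ecb  b
   18  ecbecbcedbccaaabaad$  $
   19  edbccaaabaad$ecbecbc  c

dcabaaadccceebbaeb$c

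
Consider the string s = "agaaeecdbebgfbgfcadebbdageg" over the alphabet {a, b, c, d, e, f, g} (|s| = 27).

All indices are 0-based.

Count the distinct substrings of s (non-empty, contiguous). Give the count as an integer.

353

sorted suffixes:
  #0 SA[0]=2  'aaeecdbebgfbgfcadebbdageg'
  #1 SA[1]=17  'adebbdageg'
  #2 SA[2]=3  'aeecdbebgfbgfcadebbdageg'
  #3 SA[3]=0  'agaaeecdbebgfbgfcadebbdageg'
  #4 SA[4]=23  'ageg'
  #5 SA[5]=20  'bbdageg'
  #6 SA[6]=21  'bdageg'
  #7 SA[7]=8  'bebgfbgfcadebbdageg'
  #8 SA[8]=10  'bgfbgfcadebbdageg'
  #9 SA[9]=13  'bgfcadebbdageg'
  #10 SA[10]=16  'cadebbdageg'
  #11 SA[11]=6  'cdbebgfbgfcadebbdageg'
  #12 SA[12]=22  'dageg'
  #13 SA[13]=7  'dbebgfbgfcadebbdageg'
  #14 SA[14]=18  'debbdageg'
  #15 SA[15]=19  'ebbdageg'
  #16 SA[16]=9  'ebgfbgfcadebbdageg'
  #17 SA[17]=5  'ecdbebgfbgfcadebbdageg'
  #18 SA[18]=4  'eecdbebgfbgfcadebbdageg'
  #19 SA[19]=25  'eg'
  #20 SA[20]=12  'fbgfcadebbdageg'
  #21 SA[21]=15  'fcadebbdageg'
  #22 SA[22]=26  'g'
  #23 SA[23]=1  'gaaeecdbebgfbgfcadebbdageg'
  #24 SA[24]=24  'geg'
  #25 SA[25]=11  'gfbgfcadebbdageg'
  #26 SA[26]=14  'gfcadebbdageg'

SA = [2, 17, 3, 0, 23, 20, 21, 8, 10, 13, 16, 6, 22, 7, 18, 19, 9, 5, 4, 25, 12, 15, 26, 1, 24, 11, 14]
[i] adj suffixes → lcp
  [1] 2/17 → 1 ('a')
  [2] 17/3 → 1 ('a')
  [3] 3/0 → 1 ('a')
  [4] 0/23 → 2 ('ag')
  [5] 23/20 → 0 ('')
  [6] 20/21 → 1 ('b')
  [7] 21/8 → 1 ('b')
  [8] 8/10 → 1 ('b')
  [9] 10/13 → 3 ('bgf')
  [10] 13/16 → 0 ('')
  [11] 16/6 → 1 ('c')
  [12] 6/22 → 0 ('')
  [13] 22/7 → 1 ('d')
  [14] 7/18 → 1 ('d')
  [15] 18/19 → 0 ('')
  [16] 19/9 → 2 ('eb')
  [17] 9/5 → 1 ('e')
  [18] 5/4 → 1 ('e')
  [19] 4/25 → 1 ('e')
  [20] 25/12 → 0 ('')
  [21] 12/15 → 1 ('f')
  [22] 15/26 → 0 ('')
  [23] 26/1 → 1 ('g')
  [24] 1/24 → 1 ('g')
  [25] 24/11 → 1 ('g')
  [26] 11/14 → 2 ('gf')

n(n+1)/2 = 27·28/2 = 378
Σ LCP = 0 + 1 + 1 + 1 + 2 + 0 + 1 + 1 + 1 + 3 + 0 + 1 + 0 + 1 + 1 + 0 + 2 + 1 + 1 + 1 + 0 + 1 + 0 + 1 + 1 + 1 + 2 = 25
distinct = 378 − 25 = 353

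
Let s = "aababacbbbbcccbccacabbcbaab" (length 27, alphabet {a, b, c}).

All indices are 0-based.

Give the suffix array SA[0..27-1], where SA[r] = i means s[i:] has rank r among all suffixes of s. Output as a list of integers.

[24, 0, 25, 1, 3, 19, 17, 5, 26, 23, 2, 4, 7, 8, 20, 9, 21, 14, 10, 18, 16, 22, 6, 13, 15, 12, 11]

rank→(start, suffix):
  0 → (24, 'aab')
  1 → (0, 'aababacbbbbcccbccacabbcbaab')
  2 → (25, 'ab')
  3 → (1, 'ababacbbbbcccbccacabbcbaab')
  4 → (3, 'abacbbbbcccbccacabbcbaab')
  5 → (19, 'abbcbaab')
  6 → (17, 'acabbcbaab')
  7 → (5, 'acbbbbcccbccacabbcbaab')
  8 → (26, 'b')
  9 → (23, 'baab')
  10 → (2, 'babacbbbbcccbccacabbcbaab')
  11 → (4, 'bacbbbbcccbccacabbcbaab')
  12 → (7, 'bbbbcccbccacabbcbaab')
  13 → (8, 'bbbcccbccacabbcbaab')
  14 → (20, 'bbcbaab')
  15 → (9, 'bbcccbccacabbcbaab')
  16 → (21, 'bcbaab')
  17 → (14, 'bccacabbcbaab')
  18 → (10, 'bcccbccacabbcbaab')
  19 → (18, 'cabbcbaab')
  20 → (16, 'cacabbcbaab')
  21 → (22, 'cbaab')
  22 → (6, 'cbbbbcccbccacabbcbaab')
  23 → (13, 'cbccacabbcbaab')
  24 → (15, 'ccacabbcbaab')
  25 → (12, 'ccbccacabbcbaab')
  26 → (11, 'cccbccacabbcbaab')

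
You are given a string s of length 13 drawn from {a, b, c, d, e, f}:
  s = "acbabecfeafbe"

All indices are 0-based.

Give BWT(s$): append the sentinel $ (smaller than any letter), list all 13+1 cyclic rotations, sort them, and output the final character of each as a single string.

eb$ecfaaebfbac

rank  rotation        last
    0  $acbabecfeafbe  e
    1  abecfeafbe$acb  b
    2  acbabecfeafbe$  $
    3  afbe$acbabecfe  e
    4  babecfeafbe$ac  c
    5  be$acbabecfeaf  f
    6  becfeafbe$acba  a
    7  cbabecfeafbe$a  a
    8  cfeafbe$acbabe  e
    9  e$acbabecfeafb  b
   10  eafbe$acbabecf  f
   11  ecfeafbe$acbab  b
   12  fbe$acbabecfea  a
   13  feafbe$acbabec  c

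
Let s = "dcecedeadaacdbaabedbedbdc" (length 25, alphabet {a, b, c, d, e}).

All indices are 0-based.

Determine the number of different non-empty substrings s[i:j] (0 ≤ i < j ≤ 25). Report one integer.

sorted suffixes:
  #0 SA[0]=14  'aabedbedbdc'
  #1 SA[1]=9  'aacdbaabedbedbdc'
  #2 SA[2]=15  'abedbedbdc'
  #3 SA[3]=10  'acdbaabedbedbdc'
  #4 SA[4]=7  'adaacdbaabedbedbdc'
  #5 SA[5]=13  'baabedbedbdc'
  #6 SA[6]=22  'bdc'
  #7 SA[7]=19  'bedbdc'
  #8 SA[8]=16  'bedbedbdc'
  #9 SA[9]=24  'c'
  #10 SA[10]=11  'cdbaabedbedbdc'
  #11 SA[11]=1  'cecedeadaacdbaabedbedbdc'
  #12 SA[12]=3  'cedeadaacdbaabedbedbdc'
  #13 SA[13]=8  'daacdbaabedbedbdc'
  #14 SA[14]=12  'dbaabedbedbdc'
  #15 SA[15]=21  'dbdc'
  #16 SA[16]=18  'dbedbdc'
  #17 SA[17]=23  'dc'
  #18 SA[18]=0  'dcecedeadaacdbaabedbedbdc'
  #19 SA[19]=5  'deadaacdbaabedbedbdc'
  #20 SA[20]=6  'eadaacdbaabedbedbdc'
  #21 SA[21]=2  'ecedeadaacdbaabedbedbdc'
  #22 SA[22]=20  'edbdc'
  #23 SA[23]=17  'edbedbdc'
  #24 SA[24]=4  'edeadaacdbaabedbedbdc'

SA = [14, 9, 15, 10, 7, 13, 22, 19, 16, 24, 11, 1, 3, 8, 12, 21, 18, 23, 0, 5, 6, 2, 20, 17, 4]
i: (SA[i-1],SA[i]) lcp shared
  1: (14,9) 2 'aa'
  2: (9,15) 1 'a'
  3: (15,10) 1 'a'
  4: (10,7) 1 'a'
  5: (7,13) 0 ''
  6: (13,22) 1 'b'
  7: (22,19) 1 'b'
  8: (19,16) 4 'bedb'
  9: (16,24) 0 ''
  10: (24,11) 1 'c'
  11: (11,1) 1 'c'
  12: (1,3) 2 'ce'
  13: (3,8) 0 ''
  14: (8,12) 1 'd'
  15: (12,21) 2 'db'
  16: (21,18) 2 'db'
  17: (18,23) 1 'd'
  18: (23,0) 2 'dc'
  19: (0,5) 1 'd'
  20: (5,6) 0 ''
  21: (6,2) 1 'e'
  22: (2,20) 1 'e'
  23: (20,17) 3 'edb'
  24: (17,4) 2 'ed'

n(n+1)/2 = 25·26/2 = 325
Σ LCP = 0 + 2 + 1 + 1 + 1 + 0 + 1 + 1 + 4 + 0 + 1 + 1 + 2 + 0 + 1 + 2 + 2 + 1 + 2 + 1 + 0 + 1 + 1 + 3 + 2 = 31
distinct = 325 − 31 = 294

294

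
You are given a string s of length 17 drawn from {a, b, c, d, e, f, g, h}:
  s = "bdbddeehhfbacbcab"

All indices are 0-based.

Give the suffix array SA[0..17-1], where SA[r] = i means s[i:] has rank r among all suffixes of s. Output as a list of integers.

[15, 11, 16, 10, 13, 0, 2, 14, 12, 1, 3, 4, 5, 6, 9, 8, 7]

rank | idx | suffix
   0 |  15 | ab
   1 |  11 | acbcab
   2 |  16 | b
   3 |  10 | bacbcab
   4 |  13 | bcab
   5 |   0 | bdbddeehhfbacbcab
   6 |   2 | bddeehhfbacbcab
   7 |  14 | cab
   8 |  12 | cbcab
   9 |   1 | dbddeehhfbacbcab
  10 |   3 | ddeehhfbacbcab
  11 |   4 | deehhfbacbcab
  12 |   5 | eehhfbacbcab
  13 |   6 | ehhfbacbcab
  14 |   9 | fbacbcab
  15 |   8 | hfbacbcab
  16 |   7 | hhfbacbcab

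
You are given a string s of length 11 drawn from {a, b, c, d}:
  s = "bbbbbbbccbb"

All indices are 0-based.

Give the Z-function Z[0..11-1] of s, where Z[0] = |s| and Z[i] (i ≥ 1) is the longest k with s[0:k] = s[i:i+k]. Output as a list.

[11, 6, 5, 4, 3, 2, 1, 0, 0, 2, 1]

Z[0]=11
i=1: i≥r, start 0; Z[1]=6 extend→box=[1,7)
i=2: min(r-i=5, Z[1]=6)=5; Z[2]=5
i=3: min(r-i=4, Z[2]=5)=4; Z[3]=4
i=4: min(r-i=3, Z[3]=4)=3; Z[4]=3
i=5: min(r-i=2, Z[4]=3)=2; Z[5]=2
i=6: min(r-i=1, Z[5]=2)=1; Z[6]=1
i=7: i≥r, start 0; Z[7]=0
i=8: i≥r, start 0; Z[8]=0
i=9: i≥r, start 0; Z[9]=2 extend→box=[9,11)
i=10: min(r-i=1, Z[1]=6)=1; Z[10]=1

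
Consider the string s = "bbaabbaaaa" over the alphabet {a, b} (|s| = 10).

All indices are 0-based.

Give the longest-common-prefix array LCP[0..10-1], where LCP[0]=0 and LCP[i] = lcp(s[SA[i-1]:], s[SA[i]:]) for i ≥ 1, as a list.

rank | idx | suffix
   0 |   9 | a
   1 |   8 | aa
   2 |   7 | aaa
   3 |   6 | aaaa
   4 |   2 | aabbaaaa
   5 |   3 | abbaaaa
   6 |   5 | baaaa
   7 |   1 | baabbaaaa
   8 |   4 | bbaaaa
   9 |   0 | bbaabbaaaa

SA = [9, 8, 7, 6, 2, 3, 5, 1, 4, 0]
[i] adj suffixes → lcp
  [1] 9/8 → 1 ('a')
  [2] 8/7 → 2 ('aa')
  [3] 7/6 → 3 ('aaa')
  [4] 6/2 → 2 ('aa')
  [5] 2/3 → 1 ('a')
  [6] 3/5 → 0 ('')
  [7] 5/1 → 3 ('baa')
  [8] 1/4 → 1 ('b')
  [9] 4/0 → 4 ('bbaa')

[0, 1, 2, 3, 2, 1, 0, 3, 1, 4]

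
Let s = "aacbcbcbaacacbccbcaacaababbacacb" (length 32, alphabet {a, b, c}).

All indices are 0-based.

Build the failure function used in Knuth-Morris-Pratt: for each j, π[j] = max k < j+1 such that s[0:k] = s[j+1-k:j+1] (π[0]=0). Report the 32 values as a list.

[0, 1, 0, 0, 0, 0, 0, 0, 1, 2, 3, 1, 0, 0, 0, 0, 0, 0, 1, 2, 3, 1, 2, 0, 1, 0, 0, 1, 0, 1, 0, 0]

π[0] = 0
j=1 s[j]='a': π[1]=1 (border 'a')
j=2 s[j]='c': k: 1→0; π[2]=0 (border '')
j=3 s[j]='b': π[3]=0 (border '')
j=4 s[j]='c': π[4]=0 (border '')
j=5 s[j]='b': π[5]=0 (border '')
j=6 s[j]='c': π[6]=0 (border '')
j=7 s[j]='b': π[7]=0 (border '')
j=8 s[j]='a': π[8]=1 (border 'a')
j=9 s[j]='a': π[9]=2 (border 'aa')
j=10 s[j]='c': π[10]=3 (border 'aac')
j=11 s[j]='a': k: 3→0; π[11]=1 (border 'a')
j=12 s[j]='c': k: 1→0; π[12]=0 (border '')
j=13 s[j]='b': π[13]=0 (border '')
j=14 s[j]='c': π[14]=0 (border '')
j=15 s[j]='c': π[15]=0 (border '')
j=16 s[j]='b': π[16]=0 (border '')
j=17 s[j]='c': π[17]=0 (border '')
j=18 s[j]='a': π[18]=1 (border 'a')
j=19 s[j]='a': π[19]=2 (border 'aa')
j=20 s[j]='c': π[20]=3 (border 'aac')
j=21 s[j]='a': k: 3→0; π[21]=1 (border 'a')
j=22 s[j]='a': π[22]=2 (border 'aa')
j=23 s[j]='b': k: 2→1→0; π[23]=0 (border '')
j=24 s[j]='a': π[24]=1 (border 'a')
j=25 s[j]='b': k: 1→0; π[25]=0 (border '')
j=26 s[j]='b': π[26]=0 (border '')
j=27 s[j]='a': π[27]=1 (border 'a')
j=28 s[j]='c': k: 1→0; π[28]=0 (border '')
j=29 s[j]='a': π[29]=1 (border 'a')
j=30 s[j]='c': k: 1→0; π[30]=0 (border '')
j=31 s[j]='b': π[31]=0 (border '')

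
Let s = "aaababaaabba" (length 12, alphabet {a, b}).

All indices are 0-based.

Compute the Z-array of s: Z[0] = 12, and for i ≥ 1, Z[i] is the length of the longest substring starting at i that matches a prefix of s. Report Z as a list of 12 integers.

Z[0]=12
i=1: fresh scan; Z[1]=2 grow→box=[1,3)
i=2: min(r-i=1, Z[1]=2)=1; Z[2]=1
i=3: fresh scan; Z[3]=0
i=4: fresh scan; Z[4]=1 grow→box=[4,5)
i=5: fresh scan; Z[5]=0
i=6: fresh scan; Z[6]=4 grow→box=[6,10)
i=7: min(r-i=3, Z[1]=2)=2; Z[7]=2
i=8: min(r-i=2, Z[2]=1)=1; Z[8]=1
i=9: min(r-i=1, Z[3]=0)=0; Z[9]=0
i=10: fresh scan; Z[10]=0
i=11: fresh scan; Z[11]=1 grow→box=[11,12)

[12, 2, 1, 0, 1, 0, 4, 2, 1, 0, 0, 1]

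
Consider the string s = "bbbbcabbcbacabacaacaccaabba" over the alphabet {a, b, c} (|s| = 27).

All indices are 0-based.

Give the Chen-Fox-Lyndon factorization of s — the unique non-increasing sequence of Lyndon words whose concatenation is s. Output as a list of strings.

["bbbbc", "abbcbac", "abac", "aacacc", "aabb", "a"]

emit factor 1: 'bbbbc' (i=0, period=5)
emit factor 2: 'abbcbac' (i=5, period=7)
emit factor 3: 'abac' (i=12, period=4)
emit factor 4: 'aacacc' (i=16, period=6)
emit factor 5: 'aabb' (i=22, period=4)
emit factor 6: 'a' (i=26, period=1)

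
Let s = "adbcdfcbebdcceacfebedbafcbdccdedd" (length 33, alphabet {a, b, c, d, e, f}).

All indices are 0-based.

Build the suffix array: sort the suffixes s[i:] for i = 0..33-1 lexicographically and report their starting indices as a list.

[14, 0, 22, 21, 2, 25, 9, 7, 18, 24, 6, 27, 11, 28, 3, 12, 15, 32, 20, 1, 26, 10, 31, 29, 4, 13, 8, 17, 19, 30, 23, 5, 16]

rank | idx | suffix
   0 |  14 | acfebedbafcbdccdedd
   1 |   0 | adbcdfcbebdcceacfebedbafcbdccdedd
   2 |  22 | afcbdccdedd
   3 |  21 | bafcbdccdedd
   4 |   2 | bcdfcbebdcceacfebedbafcbdccdedd
   5 |  25 | bdccdedd
   6 |   9 | bdcceacfebedbafcbdccdedd
   7 |   7 | bebdcceacfebedbafcbdccdedd
   8 |  18 | bedbafcbdccdedd
   9 |  24 | cbdccdedd
  10 |   6 | cbebdcceacfebedbafcbdccdedd
  11 |  27 | ccdedd
  12 |  11 | cceacfebedbafcbdccdedd
  13 |  28 | cdedd
  14 |   3 | cdfcbebdcceacfebedbafcbdccdedd
  15 |  12 | ceacfebedbafcbdccdedd
  16 |  15 | cfebedbafcbdccdedd
  17 |  32 | d
  18 |  20 | dbafcbdccdedd
  19 |   1 | dbcdfcbebdcceacfebedbafcbdccdedd
  20 |  26 | dccdedd
  21 |  10 | dcceacfebedbafcbdccdedd
  22 |  31 | dd
  23 |  29 | dedd
  24 |   4 | dfcbebdcceacfebedbafcbdccdedd
  25 |  13 | eacfebedbafcbdccdedd
  26 |   8 | ebdcceacfebedbafcbdccdedd
  27 |  17 | ebedbafcbdccdedd
  28 |  19 | edbafcbdccdedd
  29 |  30 | edd
  30 |  23 | fcbdccdedd
  31 |   5 | fcbebdcceacfebedbafcbdccdedd
  32 |  16 | febedbafcbdccdedd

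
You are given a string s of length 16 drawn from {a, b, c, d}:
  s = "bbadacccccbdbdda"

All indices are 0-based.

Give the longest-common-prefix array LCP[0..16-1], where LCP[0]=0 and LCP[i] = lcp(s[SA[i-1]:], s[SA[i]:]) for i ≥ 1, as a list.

[0, 1, 1, 0, 1, 1, 2, 0, 1, 2, 3, 4, 0, 2, 1, 1]

rank→(start, suffix):
  0 → (15, 'a')
  1 → (4, 'acccccbdbdda')
  2 → (2, 'adacccccbdbdda')
  3 → (1, 'badacccccbdbdda')
  4 → (0, 'bbadacccccbdbdda')
  5 → (10, 'bdbdda')
  6 → (12, 'bdda')
  7 → (9, 'cbdbdda')
  8 → (8, 'ccbdbdda')
  9 → (7, 'cccbdbdda')
  10 → (6, 'ccccbdbdda')
  11 → (5, 'cccccbdbdda')
  12 → (14, 'da')
  13 → (3, 'dacccccbdbdda')
  14 → (11, 'dbdda')
  15 → (13, 'dda')

SA = [15, 4, 2, 1, 0, 10, 12, 9, 8, 7, 6, 5, 14, 3, 11, 13]
i: (SA[i-1],SA[i]) lcp shared
  1: (15,4) 1 'a'
  2: (4,2) 1 'a'
  3: (2,1) 0 ''
  4: (1,0) 1 'b'
  5: (0,10) 1 'b'
  6: (10,12) 2 'bd'
  7: (12,9) 0 ''
  8: (9,8) 1 'c'
  9: (8,7) 2 'cc'
  10: (7,6) 3 'ccc'
  11: (6,5) 4 'cccc'
  12: (5,14) 0 ''
  13: (14,3) 2 'da'
  14: (3,11) 1 'd'
  15: (11,13) 1 'd'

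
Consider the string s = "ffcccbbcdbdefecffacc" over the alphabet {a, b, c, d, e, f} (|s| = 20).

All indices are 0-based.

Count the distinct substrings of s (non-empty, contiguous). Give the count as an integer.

rank | idx | suffix
   0 |  17 | acc
   1 |   5 | bbcdbdefecffacc
   2 |   6 | bcdbdefecffacc
   3 |   9 | bdefecffacc
   4 |  19 | c
   5 |   4 | cbbcdbdefecffacc
   6 |  18 | cc
   7 |   3 | ccbbcdbdefecffacc
   8 |   2 | cccbbcdbdefecffacc
   9 |   7 | cdbdefecffacc
  10 |  14 | cffacc
  11 |   8 | dbdefecffacc
  12 |  10 | defecffacc
  13 |  13 | ecffacc
  14 |  11 | efecffacc
  15 |  16 | facc
  16 |   1 | fcccbbcdbdefecffacc
  17 |  12 | fecffacc
  18 |  15 | ffacc
  19 |   0 | ffcccbbcdbdefecffacc

SA = [17, 5, 6, 9, 19, 4, 18, 3, 2, 7, 14, 8, 10, 13, 11, 16, 1, 12, 15, 0]
rank  pair      lcp
   1  s[17:],s[5:]  0  ''
   2  s[5:],s[6:]  1  'b'
   3  s[6:],s[9:]  1  'b'
   4  s[9:],s[19:]  0  ''
   5  s[19:],s[4:]  1  'c'
   6  s[4:],s[18:]  1  'c'
   7  s[18:],s[3:]  2  'cc'
   8  s[3:],s[2:]  2  'cc'
   9  s[2:],s[7:]  1  'c'
  10  s[7:],s[14:]  1  'c'
  11  s[14:],s[8:]  0  ''
  12  s[8:],s[10:]  1  'd'
  13  s[10:],s[13:]  0  ''
  14  s[13:],s[11:]  1  'e'
  15  s[11:],s[16:]  0  ''
  16  s[16:],s[1:]  1  'f'
  17  s[1:],s[12:]  1  'f'
  18  s[12:],s[15:]  1  'f'
  19  s[15:],s[0:]  2  'ff'

n(n+1)/2 = 20·21/2 = 210
Σ LCP = 0 + 0 + 1 + 1 + 0 + 1 + 1 + 2 + 2 + 1 + 1 + 0 + 1 + 0 + 1 + 0 + 1 + 1 + 1 + 2 = 17
distinct = 210 − 17 = 193

193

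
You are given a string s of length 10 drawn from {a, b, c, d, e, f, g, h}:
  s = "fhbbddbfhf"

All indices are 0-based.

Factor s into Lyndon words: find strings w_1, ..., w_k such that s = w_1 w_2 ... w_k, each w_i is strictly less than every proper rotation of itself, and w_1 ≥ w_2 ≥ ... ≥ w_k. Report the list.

emit factor 1: 'fh' (i=0, period=2)
emit factor 2: 'bbddbfhf' (i=2, period=8)

["fh", "bbddbfhf"]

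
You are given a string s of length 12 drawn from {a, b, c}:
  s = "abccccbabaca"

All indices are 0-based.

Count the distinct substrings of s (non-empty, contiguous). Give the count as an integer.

64

rank | idx | suffix
   0 |  11 | a
   1 |   7 | abaca
   2 |   0 | abccccbabaca
   3 |   9 | aca
   4 |   6 | babaca
   5 |   8 | baca
   6 |   1 | bccccbabaca
   7 |  10 | ca
   8 |   5 | cbabaca
   9 |   4 | ccbabaca
  10 |   3 | cccbabaca
  11 |   2 | ccccbabaca

SA = [11, 7, 0, 9, 6, 8, 1, 10, 5, 4, 3, 2]
[i] adj suffixes → lcp
  [1] 11/7 → 1 ('a')
  [2] 7/0 → 2 ('ab')
  [3] 0/9 → 1 ('a')
  [4] 9/6 → 0 ('')
  [5] 6/8 → 2 ('ba')
  [6] 8/1 → 1 ('b')
  [7] 1/10 → 0 ('')
  [8] 10/5 → 1 ('c')
  [9] 5/4 → 1 ('c')
  [10] 4/3 → 2 ('cc')
  [11] 3/2 → 3 ('ccc')

n(n+1)/2 = 12·13/2 = 78
Σ LCP = 0 + 1 + 2 + 1 + 0 + 2 + 1 + 0 + 1 + 1 + 2 + 3 = 14
distinct = 78 − 14 = 64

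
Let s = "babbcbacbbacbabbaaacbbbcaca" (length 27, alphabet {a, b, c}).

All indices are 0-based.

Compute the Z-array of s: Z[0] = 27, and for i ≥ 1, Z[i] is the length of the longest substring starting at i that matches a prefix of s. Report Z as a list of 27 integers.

Z[0]=27
i=1: i≥r, start 0; Z[1]=0
i=2: i≥r, start 0; Z[2]=1 extend→box=[2,3)
i=3: i≥r, start 0; Z[3]=1 extend→box=[3,4)
i=4: i≥r, start 0; Z[4]=0
i=5: i≥r, start 0; Z[5]=2 extend→box=[5,7)
i=6: min(r-i=1, Z[1]=0)=0; Z[6]=0
i=7: i≥r, start 0; Z[7]=0
i=8: i≥r, start 0; Z[8]=1 extend→box=[8,9)
i=9: i≥r, start 0; Z[9]=2 extend→box=[9,11)
i=10: min(r-i=1, Z[1]=0)=0; Z[10]=0
i=11: i≥r, start 0; Z[11]=0
i=12: i≥r, start 0; Z[12]=4 extend→box=[12,16)
i=13: min(r-i=3, Z[1]=0)=0; Z[13]=0
i=14: min(r-i=2, Z[2]=1)=1; Z[14]=1
i=15: min(r-i=1, Z[3]=1)=1; Z[15]=2 extend→box=[15,17)
i=16: min(r-i=1, Z[1]=0)=0; Z[16]=0
i=17: i≥r, start 0; Z[17]=0
i=18: i≥r, start 0; Z[18]=0
i=19: i≥r, start 0; Z[19]=0
i=20: i≥r, start 0; Z[20]=1 extend→box=[20,21)
i=21: i≥r, start 0; Z[21]=1 extend→box=[21,22)
i=22: i≥r, start 0; Z[22]=1 extend→box=[22,23)
i=23: i≥r, start 0; Z[23]=0
i=24: i≥r, start 0; Z[24]=0
i=25: i≥r, start 0; Z[25]=0
i=26: i≥r, start 0; Z[26]=0

[27, 0, 1, 1, 0, 2, 0, 0, 1, 2, 0, 0, 4, 0, 1, 2, 0, 0, 0, 0, 1, 1, 1, 0, 0, 0, 0]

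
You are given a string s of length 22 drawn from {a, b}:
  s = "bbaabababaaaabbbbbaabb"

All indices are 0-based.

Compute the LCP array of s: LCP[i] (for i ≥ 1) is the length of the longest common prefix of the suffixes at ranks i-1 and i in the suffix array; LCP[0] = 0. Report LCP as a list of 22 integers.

rank | idx | suffix
   0 |   9 | aaaabbbbbaabb
   1 |  10 | aaabbbbbaabb
   2 |   2 | aabababaaaabbbbbaabb
   3 |  18 | aabb
   4 |  11 | aabbbbbaabb
   5 |   7 | abaaaabbbbbaabb
   6 |   5 | ababaaaabbbbbaabb
   7 |   3 | abababaaaabbbbbaabb
   8 |  19 | abb
   9 |  12 | abbbbbaabb
  10 |  21 | b
  11 |   8 | baaaabbbbbaabb
  12 |   1 | baabababaaaabbbbbaabb
  13 |  17 | baabb
  14 |   6 | babaaaabbbbbaabb
  15 |   4 | bababaaaabbbbbaabb
  16 |  20 | bb
  17 |   0 | bbaabababaaaabbbbbaabb
  18 |  16 | bbaabb
  19 |  15 | bbbaabb
  20 |  14 | bbbbaabb
  21 |  13 | bbbbbaabb

SA = [9, 10, 2, 18, 11, 7, 5, 3, 19, 12, 21, 8, 1, 17, 6, 4, 20, 0, 16, 15, 14, 13]
[i] adj suffixes → lcp
  [1] 9/10 → 3 ('aaa')
  [2] 10/2 → 2 ('aa')
  [3] 2/18 → 3 ('aab')
  [4] 18/11 → 4 ('aabb')
  [5] 11/7 → 1 ('a')
  [6] 7/5 → 3 ('aba')
  [7] 5/3 → 5 ('ababa')
  [8] 3/19 → 2 ('ab')
  [9] 19/12 → 3 ('abb')
  [10] 12/21 → 0 ('')
  [11] 21/8 → 1 ('b')
  [12] 8/1 → 3 ('baa')
  [13] 1/17 → 4 ('baab')
  [14] 17/6 → 2 ('ba')
  [15] 6/4 → 4 ('baba')
  [16] 4/20 → 1 ('b')
  [17] 20/0 → 2 ('bb')
  [18] 0/16 → 5 ('bbaab')
  [19] 16/15 → 2 ('bb')
  [20] 15/14 → 3 ('bbb')
  [21] 14/13 → 4 ('bbbb')

[0, 3, 2, 3, 4, 1, 3, 5, 2, 3, 0, 1, 3, 4, 2, 4, 1, 2, 5, 2, 3, 4]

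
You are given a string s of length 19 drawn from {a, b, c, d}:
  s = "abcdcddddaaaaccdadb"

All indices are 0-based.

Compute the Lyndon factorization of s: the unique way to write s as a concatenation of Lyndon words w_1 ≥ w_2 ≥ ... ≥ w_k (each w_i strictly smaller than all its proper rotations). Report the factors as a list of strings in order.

emit factor 1: 'abcdcdddd' (i=0, period=9)
emit factor 2: 'aaaaccdadb' (i=9, period=10)

["abcdcdddd", "aaaaccdadb"]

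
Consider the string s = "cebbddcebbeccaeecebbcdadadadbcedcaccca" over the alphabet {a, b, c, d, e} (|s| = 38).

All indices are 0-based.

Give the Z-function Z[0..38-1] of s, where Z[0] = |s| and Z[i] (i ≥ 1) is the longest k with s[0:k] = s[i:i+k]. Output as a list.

[38, 0, 0, 0, 0, 0, 4, 0, 0, 0, 0, 1, 1, 0, 0, 0, 4, 0, 0, 0, 1, 0, 0, 0, 0, 0, 0, 0, 0, 2, 0, 0, 1, 0, 1, 1, 1, 0]

Z[0]=38
i=1: fresh scan; Z[1]=0
i=2: fresh scan; Z[2]=0
i=3: fresh scan; Z[3]=0
i=4: fresh scan; Z[4]=0
i=5: fresh scan; Z[5]=0
i=6: fresh scan; Z[6]=4 extend→box=[6,10)
i=7: min(r-i=3, Z[1]=0)=0; Z[7]=0
i=8: min(r-i=2, Z[2]=0)=0; Z[8]=0
i=9: min(r-i=1, Z[3]=0)=0; Z[9]=0
i=10: fresh scan; Z[10]=0
i=11: fresh scan; Z[11]=1 extend→box=[11,12)
i=12: fresh scan; Z[12]=1 extend→box=[12,13)
i=13: fresh scan; Z[13]=0
i=14: fresh scan; Z[14]=0
i=15: fresh scan; Z[15]=0
i=16: fresh scan; Z[16]=4 extend→box=[16,20)
i=17: min(r-i=3, Z[1]=0)=0; Z[17]=0
i=18: min(r-i=2, Z[2]=0)=0; Z[18]=0
i=19: min(r-i=1, Z[3]=0)=0; Z[19]=0
i=20: fresh scan; Z[20]=1 extend→box=[20,21)
i=21: fresh scan; Z[21]=0
i=22: fresh scan; Z[22]=0
i=23: fresh scan; Z[23]=0
i=24: fresh scan; Z[24]=0
i=25: fresh scan; Z[25]=0
i=26: fresh scan; Z[26]=0
i=27: fresh scan; Z[27]=0
i=28: fresh scan; Z[28]=0
i=29: fresh scan; Z[29]=2 extend→box=[29,31)
i=30: min(r-i=1, Z[1]=0)=0; Z[30]=0
i=31: fresh scan; Z[31]=0
i=32: fresh scan; Z[32]=1 extend→box=[32,33)
i=33: fresh scan; Z[33]=0
i=34: fresh scan; Z[34]=1 extend→box=[34,35)
i=35: fresh scan; Z[35]=1 extend→box=[35,36)
i=36: fresh scan; Z[36]=1 extend→box=[36,37)
i=37: fresh scan; Z[37]=0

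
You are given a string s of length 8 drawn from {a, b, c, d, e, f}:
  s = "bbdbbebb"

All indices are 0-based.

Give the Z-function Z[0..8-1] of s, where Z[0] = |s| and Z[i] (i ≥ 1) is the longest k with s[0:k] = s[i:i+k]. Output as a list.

[8, 1, 0, 2, 1, 0, 2, 1]

Z[0]=8
i=1: fresh scan; Z[1]=1 grow→box=[1,2)
i=2: fresh scan; Z[2]=0
i=3: fresh scan; Z[3]=2 grow→box=[3,5)
i=4: min(r-i=1, Z[1]=1)=1; Z[4]=1
i=5: fresh scan; Z[5]=0
i=6: fresh scan; Z[6]=2 grow→box=[6,8)
i=7: min(r-i=1, Z[1]=1)=1; Z[7]=1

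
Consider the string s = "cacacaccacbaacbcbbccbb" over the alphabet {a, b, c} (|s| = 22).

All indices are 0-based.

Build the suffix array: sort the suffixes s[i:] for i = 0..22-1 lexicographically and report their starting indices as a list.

sorted suffixes:
  #0 SA[0]=11  'aacbcbbccbb'
  #1 SA[1]=1  'acacaccacbaacbcbbccbb'
  #2 SA[2]=3  'acaccacbaacbcbbccbb'
  #3 SA[3]=8  'acbaacbcbbccbb'
  #4 SA[4]=12  'acbcbbccbb'
  #5 SA[5]=5  'accacbaacbcbbccbb'
  #6 SA[6]=21  'b'
  #7 SA[7]=10  'baacbcbbccbb'
  #8 SA[8]=20  'bb'
  #9 SA[9]=16  'bbccbb'
  #10 SA[10]=14  'bcbbccbb'
  #11 SA[11]=17  'bccbb'
  #12 SA[12]=0  'cacacaccacbaacbcbbccbb'
  #13 SA[13]=2  'cacaccacbaacbcbbccbb'
  #14 SA[14]=7  'cacbaacbcbbccbb'
  #15 SA[15]=4  'caccacbaacbcbbccbb'
  #16 SA[16]=9  'cbaacbcbbccbb'
  #17 SA[17]=19  'cbb'
  #18 SA[18]=15  'cbbccbb'
  #19 SA[19]=13  'cbcbbccbb'
  #20 SA[20]=6  'ccacbaacbcbbccbb'
  #21 SA[21]=18  'ccbb'

[11, 1, 3, 8, 12, 5, 21, 10, 20, 16, 14, 17, 0, 2, 7, 4, 9, 19, 15, 13, 6, 18]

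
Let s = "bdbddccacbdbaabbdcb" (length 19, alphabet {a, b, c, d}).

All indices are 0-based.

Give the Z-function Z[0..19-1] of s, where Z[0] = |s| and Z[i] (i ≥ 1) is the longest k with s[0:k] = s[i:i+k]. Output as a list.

[19, 0, 2, 0, 0, 0, 0, 0, 0, 3, 0, 1, 0, 0, 1, 2, 0, 0, 1]

Z[0]=19
i=1: fresh scan; Z[1]=0
i=2: fresh scan; Z[2]=2 extend→box=[2,4)
i=3: min(r-i=1, Z[1]=0)=0; Z[3]=0
i=4: fresh scan; Z[4]=0
i=5: fresh scan; Z[5]=0
i=6: fresh scan; Z[6]=0
i=7: fresh scan; Z[7]=0
i=8: fresh scan; Z[8]=0
i=9: fresh scan; Z[9]=3 extend→box=[9,12)
i=10: min(r-i=2, Z[1]=0)=0; Z[10]=0
i=11: min(r-i=1, Z[2]=2)=1; Z[11]=1
i=12: fresh scan; Z[12]=0
i=13: fresh scan; Z[13]=0
i=14: fresh scan; Z[14]=1 extend→box=[14,15)
i=15: fresh scan; Z[15]=2 extend→box=[15,17)
i=16: min(r-i=1, Z[1]=0)=0; Z[16]=0
i=17: fresh scan; Z[17]=0
i=18: fresh scan; Z[18]=1 extend→box=[18,19)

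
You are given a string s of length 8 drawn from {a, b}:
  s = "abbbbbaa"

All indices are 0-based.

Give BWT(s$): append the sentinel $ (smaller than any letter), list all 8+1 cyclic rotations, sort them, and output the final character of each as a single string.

rank  rotation   last
    0  $abbbbbaa  a
    1  a$abbbbba  a
    2  aa$abbbbb  b
    3  abbbbbaa$  $
    4  baa$abbbb  b
    5  bbaa$abbb  b
    6  bbbaa$abb  b
    7  bbbbaa$ab  b
    8  bbbbbaa$a  a

aab$bbbba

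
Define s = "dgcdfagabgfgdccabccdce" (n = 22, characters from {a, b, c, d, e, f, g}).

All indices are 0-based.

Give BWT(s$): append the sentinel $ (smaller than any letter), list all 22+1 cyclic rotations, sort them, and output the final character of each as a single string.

ecgfaacdbcgdgcc$cdgadfb

rank  rotation                 last
    0  $dgcdfagabgfgdccabccdce  e
    1  abccdce$dgcdfagabgfgdcc  c
    2  abgfgdccabccdce$dgcdfag  g
    3  agabgfgdccabccdce$dgcdf  f
    4  bccdce$dgcdfagabgfgdcca  a
    5  bgfgdccabccdce$dgcdfaga  a
    6  cabccdce$dgcdfagabgfgdc  c
    7  ccabccdce$dgcdfagabgfgd  d
    8  ccdce$dgcdfagabgfgdccab  b
    9  cdce$dgcdfagabgfgdccabc  c
   10  cdfagabgfgdccabccdce$dg  g
   11  ce$dgcdfagabgfgdccabccd  d
   12  dccabccdce$dgcdfagabgfg  g
   13  dce$dgcdfagabgfgdccabcc  c
   14  dfagabgfgdccabccdce$dgc  c
   15  dgcdfagabgfgdccabccdce$  $
   16  e$dgcdfagabgfgdccabccdc  c
   17  fagabgfgdccabccdce$dgcd  d
   18  fgdccabccdce$dgcdfagabg  g
   19  gabgfgdccabccdce$dgcdfa  a
   20  gcdfagabgfgdccabccdce$d  d
   21  gdccabccdce$dgcdfagabgf  f
   22  gfgdccabccdce$dgcdfagab  b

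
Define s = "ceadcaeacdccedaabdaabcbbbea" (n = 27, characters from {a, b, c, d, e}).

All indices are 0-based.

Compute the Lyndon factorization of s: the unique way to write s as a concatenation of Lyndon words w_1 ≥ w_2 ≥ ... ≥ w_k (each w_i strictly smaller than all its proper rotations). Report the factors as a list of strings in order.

["ce", "adcae", "acdcced", "aabd", "aabcbbbe", "a"]

emit factor 1: 'ce' (i=0, period=2)
emit factor 2: 'adcae' (i=2, period=5)
emit factor 3: 'acdcced' (i=7, period=7)
emit factor 4: 'aabd' (i=14, period=4)
emit factor 5: 'aabcbbbe' (i=18, period=8)
emit factor 6: 'a' (i=26, period=1)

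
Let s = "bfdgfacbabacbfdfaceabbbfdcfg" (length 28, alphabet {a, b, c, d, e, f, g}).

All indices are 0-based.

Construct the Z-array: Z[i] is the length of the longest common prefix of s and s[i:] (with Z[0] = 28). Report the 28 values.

Z[0]=28
i=1: i≥r, start 0; Z[1]=0
i=2: i≥r, start 0; Z[2]=0
i=3: i≥r, start 0; Z[3]=0
i=4: i≥r, start 0; Z[4]=0
i=5: i≥r, start 0; Z[5]=0
i=6: i≥r, start 0; Z[6]=0
i=7: i≥r, start 0; Z[7]=1 extend→box=[7,8)
i=8: i≥r, start 0; Z[8]=0
i=9: i≥r, start 0; Z[9]=1 extend→box=[9,10)
i=10: i≥r, start 0; Z[10]=0
i=11: i≥r, start 0; Z[11]=0
i=12: i≥r, start 0; Z[12]=3 extend→box=[12,15)
i=13: min(r-i=2, Z[1]=0)=0; Z[13]=0
i=14: min(r-i=1, Z[2]=0)=0; Z[14]=0
i=15: i≥r, start 0; Z[15]=0
i=16: i≥r, start 0; Z[16]=0
i=17: i≥r, start 0; Z[17]=0
i=18: i≥r, start 0; Z[18]=0
i=19: i≥r, start 0; Z[19]=0
i=20: i≥r, start 0; Z[20]=1 extend→box=[20,21)
i=21: i≥r, start 0; Z[21]=1 extend→box=[21,22)
i=22: i≥r, start 0; Z[22]=3 extend→box=[22,25)
i=23: min(r-i=2, Z[1]=0)=0; Z[23]=0
i=24: min(r-i=1, Z[2]=0)=0; Z[24]=0
i=25: i≥r, start 0; Z[25]=0
i=26: i≥r, start 0; Z[26]=0
i=27: i≥r, start 0; Z[27]=0

[28, 0, 0, 0, 0, 0, 0, 1, 0, 1, 0, 0, 3, 0, 0, 0, 0, 0, 0, 0, 1, 1, 3, 0, 0, 0, 0, 0]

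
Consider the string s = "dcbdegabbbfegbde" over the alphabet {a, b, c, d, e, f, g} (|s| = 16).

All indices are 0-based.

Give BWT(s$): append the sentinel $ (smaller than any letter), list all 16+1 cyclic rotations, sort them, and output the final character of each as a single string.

rank  rotation           last
    0  $dcbdegabbbfegbde  e
    1  abbbfegbde$dcbdeg  g
    2  bbbfegbde$dcbdega  a
    3  bbfegbde$dcbdegab  b
    4  bde$dcbdegabbbfeg  g
    5  bdegabbbfegbde$dc  c
    6  bfegbde$dcbdegabb  b
    7  cbdegabbbfegbde$d  d
    8  dcbdegabbbfegbde$  $
    9  de$dcbdegabbbfegb  b
   10  degabbbfegbde$dcb  b
   11  e$dcbdegabbbfegbd  d
   12  egabbbfegbde$dcbd  d
   13  egbde$dcbdegabbbf  f
   14  fegbde$dcbdegabbb  b
   15  gabbbfegbde$dcbde  e
   16  gbde$dcbdegabbbfe  e

egabgcbd$bbddfbee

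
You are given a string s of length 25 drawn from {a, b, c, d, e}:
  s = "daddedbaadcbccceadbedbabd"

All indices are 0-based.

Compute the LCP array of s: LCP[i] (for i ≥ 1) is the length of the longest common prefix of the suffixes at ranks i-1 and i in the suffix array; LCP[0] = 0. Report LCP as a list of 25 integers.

rank→(start, suffix):
  0 → (7, 'aadcbccceadbedbabd')
  1 → (22, 'abd')
  2 → (16, 'adbedbabd')
  3 → (8, 'adcbccceadbedbabd')
  4 → (1, 'addedbaadcbccceadbedbabd')
  5 → (6, 'baadcbccceadbedbabd')
  6 → (21, 'babd')
  7 → (11, 'bccceadbedbabd')
  8 → (23, 'bd')
  9 → (18, 'bedbabd')
  10 → (10, 'cbccceadbedbabd')
  11 → (12, 'ccceadbedbabd')
  12 → (13, 'cceadbedbabd')
  13 → (14, 'ceadbedbabd')
  14 → (24, 'd')
  15 → (0, 'daddedbaadcbccceadbedbabd')
  16 → (5, 'dbaadcbccceadbedbabd')
  17 → (20, 'dbabd')
  18 → (17, 'dbedbabd')
  19 → (9, 'dcbccceadbedbabd')
  20 → (2, 'ddedbaadcbccceadbedbabd')
  21 → (3, 'dedbaadcbccceadbedbabd')
  22 → (15, 'eadbedbabd')
  23 → (4, 'edbaadcbccceadbedbabd')
  24 → (19, 'edbabd')

SA = [7, 22, 16, 8, 1, 6, 21, 11, 23, 18, 10, 12, 13, 14, 24, 0, 5, 20, 17, 9, 2, 3, 15, 4, 19]
rank  pair      lcp
   1  s[7:],s[22:]  1  'a'
   2  s[22:],s[16:]  1  'a'
   3  s[16:],s[8:]  2  'ad'
   4  s[8:],s[1:]  2  'ad'
   5  s[1:],s[6:]  0  ''
   6  s[6:],s[21:]  2  'ba'
   7  s[21:],s[11:]  1  'b'
   8  s[11:],s[23:]  1  'b'
   9  s[23:],s[18:]  1  'b'
  10  s[18:],s[10:]  0  ''
  11  s[10:],s[12:]  1  'c'
  12  s[12:],s[13:]  2  'cc'
  13  s[13:],s[14:]  1  'c'
  14  s[14:],s[24:]  0  ''
  15  s[24:],s[0:]  1  'd'
  16  s[0:],s[5:]  1  'd'
  17  s[5:],s[20:]  3  'dba'
  18  s[20:],s[17:]  2  'db'
  19  s[17:],s[9:]  1  'd'
  20  s[9:],s[2:]  1  'd'
  21  s[2:],s[3:]  1  'd'
  22  s[3:],s[15:]  0  ''
  23  s[15:],s[4:]  1  'e'
  24  s[4:],s[19:]  4  'edba'

[0, 1, 1, 2, 2, 0, 2, 1, 1, 1, 0, 1, 2, 1, 0, 1, 1, 3, 2, 1, 1, 1, 0, 1, 4]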